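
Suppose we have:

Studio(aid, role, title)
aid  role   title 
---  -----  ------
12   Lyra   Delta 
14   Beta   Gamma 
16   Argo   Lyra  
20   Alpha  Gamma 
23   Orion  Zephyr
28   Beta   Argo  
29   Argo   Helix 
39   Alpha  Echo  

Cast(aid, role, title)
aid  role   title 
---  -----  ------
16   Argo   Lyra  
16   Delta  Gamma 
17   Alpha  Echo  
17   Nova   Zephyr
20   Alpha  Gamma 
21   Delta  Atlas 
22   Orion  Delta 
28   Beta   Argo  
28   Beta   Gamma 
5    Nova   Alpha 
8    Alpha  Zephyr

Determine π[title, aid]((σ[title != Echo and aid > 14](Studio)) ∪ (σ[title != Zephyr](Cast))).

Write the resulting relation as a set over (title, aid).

Apply σ_{title != Echo and aid > 14}; surviving tuples: {(16, Argo, Lyra), (20, Alpha, Gamma), (23, Orion, Zephyr), (28, Beta, Argo), (29, Argo, Helix)}
Apply σ_{title != Zephyr}; surviving tuples: {(16, Argo, Lyra), (16, Delta, Gamma), (17, Alpha, Echo), (20, Alpha, Gamma), (21, Delta, Atlas), (22, Orion, Delta), (28, Beta, Argo), (28, Beta, Gamma), (5, Nova, Alpha)}
Set union of the two operands is {(16, Argo, Lyra), (16, Delta, Gamma), (17, Alpha, Echo), (20, Alpha, Gamma), (21, Delta, Atlas), (22, Orion, Delta), (23, Orion, Zephyr), (28, Beta, Argo), (28, Beta, Gamma), (29, Argo, Helix), (5, Nova, Alpha)}.
Keep only column(s) title, aid: {(Alpha, 5), (Argo, 28), (Atlas, 21), (Delta, 22), (Echo, 17), (Gamma, 16), (Gamma, 20), (Gamma, 28), (Helix, 29), (Lyra, 16), (Zephyr, 23)}

{(Alpha, 5), (Argo, 28), (Atlas, 21), (Delta, 22), (Echo, 17), (Gamma, 16), (Gamma, 20), (Gamma, 28), (Helix, 29), (Lyra, 16), (Zephyr, 23)}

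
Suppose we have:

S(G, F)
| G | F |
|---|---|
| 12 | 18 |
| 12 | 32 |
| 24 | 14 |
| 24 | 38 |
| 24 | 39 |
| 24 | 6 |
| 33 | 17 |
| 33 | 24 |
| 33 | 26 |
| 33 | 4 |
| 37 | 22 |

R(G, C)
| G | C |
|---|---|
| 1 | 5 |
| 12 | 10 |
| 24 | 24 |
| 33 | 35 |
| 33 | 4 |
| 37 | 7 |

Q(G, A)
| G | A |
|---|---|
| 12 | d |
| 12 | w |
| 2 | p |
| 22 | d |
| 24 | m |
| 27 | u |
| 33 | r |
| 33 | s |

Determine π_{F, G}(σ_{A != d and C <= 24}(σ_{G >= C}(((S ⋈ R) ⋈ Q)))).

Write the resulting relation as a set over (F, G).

Joining S and R on G yields {(12, 18, 10), (12, 32, 10), (24, 14, 24), (24, 38, 24), (24, 39, 24), (24, 6, 24), (33, 17, 35), (33, 17, 4), (33, 24, 35), (33, 24, 4), (33, 26, 35), (33, 26, 4), (33, 4, 35), (33, 4, 4), (37, 22, 7)}.
Joining (S ⋈ R) and Q on G yields {(12, 18, 10, d), (12, 18, 10, w), (12, 32, 10, d), (12, 32, 10, w), (24, 14, 24, m), (24, 38, 24, m), (24, 39, 24, m), (24, 6, 24, m), (33, 17, 35, r), (33, 17, 35, s), (33, 17, 4, r), (33, 17, 4, s), (33, 24, 35, r), (33, 24, 35, s), (33, 24, 4, r), (33, 24, 4, s), (33, 26, 35, r), (33, 26, 35, s), (33, 26, 4, r), (33, 26, 4, s), (33, 4, 35, r), (33, 4, 35, s), (33, 4, 4, r), (33, 4, 4, s)}.
Filtering on G >= C leaves {(12, 18, 10, d), (12, 18, 10, w), (12, 32, 10, d), (12, 32, 10, w), (24, 14, 24, m), (24, 38, 24, m), (24, 39, 24, m), (24, 6, 24, m), (33, 17, 4, r), (33, 17, 4, s), (33, 24, 4, r), (33, 24, 4, s), (33, 26, 4, r), (33, 26, 4, s), (33, 4, 4, r), (33, 4, 4, s)}.
Filtering on A != d and C <= 24 leaves {(12, 18, 10, w), (12, 32, 10, w), (24, 14, 24, m), (24, 38, 24, m), (24, 39, 24, m), (24, 6, 24, m), (33, 17, 4, r), (33, 17, 4, s), (33, 24, 4, r), (33, 24, 4, s), (33, 26, 4, r), (33, 26, 4, s), (33, 4, 4, r), (33, 4, 4, s)}.
π[F, G]: project onto (F, G) (4 duplicate(s) eliminated) → {(14, 24), (17, 33), (18, 12), (24, 33), (26, 33), (32, 12), (38, 24), (39, 24), (4, 33), (6, 24)}

{(14, 24), (17, 33), (18, 12), (24, 33), (26, 33), (32, 12), (38, 24), (39, 24), (4, 33), (6, 24)}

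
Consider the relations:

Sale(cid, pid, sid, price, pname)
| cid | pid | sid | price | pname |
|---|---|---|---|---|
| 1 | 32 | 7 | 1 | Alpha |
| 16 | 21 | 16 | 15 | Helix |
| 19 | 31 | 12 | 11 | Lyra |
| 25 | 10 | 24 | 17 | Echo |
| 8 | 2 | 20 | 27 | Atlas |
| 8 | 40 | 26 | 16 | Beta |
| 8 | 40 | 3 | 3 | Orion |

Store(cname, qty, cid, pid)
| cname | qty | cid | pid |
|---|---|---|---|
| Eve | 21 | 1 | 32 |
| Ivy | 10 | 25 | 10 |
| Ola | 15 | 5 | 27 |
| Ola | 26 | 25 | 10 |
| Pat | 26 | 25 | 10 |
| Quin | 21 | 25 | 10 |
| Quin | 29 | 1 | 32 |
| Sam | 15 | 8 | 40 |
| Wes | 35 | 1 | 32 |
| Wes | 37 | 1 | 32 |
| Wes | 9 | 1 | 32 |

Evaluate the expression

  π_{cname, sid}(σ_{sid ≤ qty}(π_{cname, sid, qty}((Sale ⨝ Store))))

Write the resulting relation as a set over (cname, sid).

Sale ⋈ Store (natural join on cid, pid): {(1, 32, 7, 1, Alpha, Eve, 21), (1, 32, 7, 1, Alpha, Quin, 29), (1, 32, 7, 1, Alpha, Wes, 35), (1, 32, 7, 1, Alpha, Wes, 37), (1, 32, 7, 1, Alpha, Wes, 9), (25, 10, 24, 17, Echo, Ivy, 10), (25, 10, 24, 17, Echo, Ola, 26), (25, 10, 24, 17, Echo, Pat, 26), (25, 10, 24, 17, Echo, Quin, 21), (8, 40, 26, 16, Beta, Sam, 15), (8, 40, 3, 3, Orion, Sam, 15)}
π_{cname, sid, qty} gives {(Eve, 7, 21), (Ivy, 24, 10), (Ola, 24, 26), (Pat, 24, 26), (Quin, 24, 21), (Quin, 7, 29), (Sam, 26, 15), (Sam, 3, 15), (Wes, 7, 35), (Wes, 7, 37), (Wes, 7, 9)}.
Filtering on sid ≤ qty leaves {(Eve, 7, 21), (Ola, 24, 26), (Pat, 24, 26), (Quin, 7, 29), (Sam, 3, 15), (Wes, 7, 35), (Wes, 7, 37), (Wes, 7, 9)}.
π_{cname, sid} gives {(Eve, 7), (Ola, 24), (Pat, 24), (Quin, 7), (Sam, 3), (Wes, 7)} (2 duplicate(s) eliminated).

{(Eve, 7), (Ola, 24), (Pat, 24), (Quin, 7), (Sam, 3), (Wes, 7)}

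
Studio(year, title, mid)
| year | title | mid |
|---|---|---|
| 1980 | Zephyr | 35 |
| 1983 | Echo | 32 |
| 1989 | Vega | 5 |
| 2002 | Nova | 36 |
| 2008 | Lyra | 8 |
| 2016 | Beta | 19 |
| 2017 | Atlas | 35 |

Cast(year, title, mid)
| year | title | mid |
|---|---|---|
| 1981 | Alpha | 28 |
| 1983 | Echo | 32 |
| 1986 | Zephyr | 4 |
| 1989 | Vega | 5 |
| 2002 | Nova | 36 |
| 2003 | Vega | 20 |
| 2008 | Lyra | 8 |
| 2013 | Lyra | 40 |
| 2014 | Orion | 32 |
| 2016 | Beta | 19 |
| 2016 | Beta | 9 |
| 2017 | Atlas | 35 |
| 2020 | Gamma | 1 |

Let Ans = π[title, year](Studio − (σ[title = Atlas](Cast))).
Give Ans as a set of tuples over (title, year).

σ[title = Atlas]: keep tuples satisfying title = Atlas → {(2017, Atlas, 35)}
Set difference of the two operands is {(1980, Zephyr, 35), (1983, Echo, 32), (1989, Vega, 5), (2002, Nova, 36), (2008, Lyra, 8), (2016, Beta, 19)}.
π[title, year]: project onto (title, year) → {(Beta, 2016), (Echo, 1983), (Lyra, 2008), (Nova, 2002), (Vega, 1989), (Zephyr, 1980)}

{(Beta, 2016), (Echo, 1983), (Lyra, 2008), (Nova, 2002), (Vega, 1989), (Zephyr, 1980)}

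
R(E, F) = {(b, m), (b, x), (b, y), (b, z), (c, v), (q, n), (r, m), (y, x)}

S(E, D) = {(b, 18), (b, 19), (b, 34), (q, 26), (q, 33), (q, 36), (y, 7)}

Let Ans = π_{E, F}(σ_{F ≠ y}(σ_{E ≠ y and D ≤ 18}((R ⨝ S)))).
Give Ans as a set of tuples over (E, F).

Joining R and S on E yields {(b, m, 18), (b, m, 19), (b, m, 34), (b, x, 18), (b, x, 19), (b, x, 34), (b, y, 18), (b, y, 19), (b, y, 34), (b, z, 18), (b, z, 19), (b, z, 34), (q, n, 26), (q, n, 33), (q, n, 36), (y, x, 7)}.
σ[E ≠ y and D ≤ 18]: keep tuples satisfying E ≠ y and D ≤ 18 → {(b, m, 18), (b, x, 18), (b, y, 18), (b, z, 18)}
σ[F ≠ y]: keep tuples satisfying F ≠ y → {(b, m, 18), (b, x, 18), (b, z, 18)}
Projecting to E, F: {(b, m), (b, x), (b, z)}

{(b, m), (b, x), (b, z)}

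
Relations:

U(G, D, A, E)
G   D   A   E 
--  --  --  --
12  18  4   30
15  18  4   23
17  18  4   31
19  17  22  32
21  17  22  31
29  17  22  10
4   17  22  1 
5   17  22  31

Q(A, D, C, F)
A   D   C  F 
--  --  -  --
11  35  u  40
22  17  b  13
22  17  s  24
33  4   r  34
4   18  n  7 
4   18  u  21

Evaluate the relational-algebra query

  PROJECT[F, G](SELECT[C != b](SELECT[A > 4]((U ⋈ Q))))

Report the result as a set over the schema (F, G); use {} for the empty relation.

{(24, 19), (24, 21), (24, 29), (24, 4), (24, 5)}

U ⋈ Q (natural join on D, A): {(12, 18, 4, 30, n, 7), (12, 18, 4, 30, u, 21), (15, 18, 4, 23, n, 7), (15, 18, 4, 23, u, 21), (17, 18, 4, 31, n, 7), (17, 18, 4, 31, u, 21), (19, 17, 22, 32, b, 13), (19, 17, 22, 32, s, 24), (21, 17, 22, 31, b, 13), (21, 17, 22, 31, s, 24), (29, 17, 22, 10, b, 13), (29, 17, 22, 10, s, 24), (4, 17, 22, 1, b, 13), (4, 17, 22, 1, s, 24), (5, 17, 22, 31, b, 13), (5, 17, 22, 31, s, 24)}
Selection A > 4: {(19, 17, 22, 32, b, 13), (19, 17, 22, 32, s, 24), (21, 17, 22, 31, b, 13), (21, 17, 22, 31, s, 24), (29, 17, 22, 10, b, 13), (29, 17, 22, 10, s, 24), (4, 17, 22, 1, b, 13), (4, 17, 22, 1, s, 24), (5, 17, 22, 31, b, 13), (5, 17, 22, 31, s, 24)}
Selection C != b: {(19, 17, 22, 32, s, 24), (21, 17, 22, 31, s, 24), (29, 17, 22, 10, s, 24), (4, 17, 22, 1, s, 24), (5, 17, 22, 31, s, 24)}
Keep only column(s) F, G: {(24, 19), (24, 21), (24, 29), (24, 4), (24, 5)}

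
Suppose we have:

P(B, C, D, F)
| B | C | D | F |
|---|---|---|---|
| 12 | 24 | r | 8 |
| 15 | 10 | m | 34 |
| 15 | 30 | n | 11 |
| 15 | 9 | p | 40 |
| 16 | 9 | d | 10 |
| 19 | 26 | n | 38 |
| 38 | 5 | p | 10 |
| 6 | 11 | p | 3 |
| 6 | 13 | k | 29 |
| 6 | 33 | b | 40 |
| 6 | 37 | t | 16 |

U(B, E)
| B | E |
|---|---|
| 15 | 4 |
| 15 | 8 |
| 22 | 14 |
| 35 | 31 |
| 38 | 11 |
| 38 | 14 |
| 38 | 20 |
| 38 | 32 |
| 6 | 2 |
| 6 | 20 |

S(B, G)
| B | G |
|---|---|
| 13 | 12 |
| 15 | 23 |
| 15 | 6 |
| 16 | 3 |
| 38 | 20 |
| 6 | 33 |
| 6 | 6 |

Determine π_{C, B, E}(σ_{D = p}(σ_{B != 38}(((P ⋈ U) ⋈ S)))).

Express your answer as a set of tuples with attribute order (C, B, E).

{(11, 6, 2), (11, 6, 20), (9, 15, 4), (9, 15, 8)}

Joining P and U on B yields {(15, 10, m, 34, 4), (15, 10, m, 34, 8), (15, 30, n, 11, 4), (15, 30, n, 11, 8), (15, 9, p, 40, 4), (15, 9, p, 40, 8), (38, 5, p, 10, 11), (38, 5, p, 10, 14), (38, 5, p, 10, 20), (38, 5, p, 10, 32), (6, 11, p, 3, 2), (6, 11, p, 3, 20), (6, 13, k, 29, 2), (6, 13, k, 29, 20), (6, 33, b, 40, 2), (6, 33, b, 40, 20), (6, 37, t, 16, 2), (6, 37, t, 16, 20)}.
Joining (P ⋈ U) and S on B yields {(15, 10, m, 34, 4, 23), (15, 10, m, 34, 4, 6), (15, 10, m, 34, 8, 23), (15, 10, m, 34, 8, 6), (15, 30, n, 11, 4, 23), (15, 30, n, 11, 4, 6), (15, 30, n, 11, 8, 23), (15, 30, n, 11, 8, 6), (15, 9, p, 40, 4, 23), (15, 9, p, 40, 4, 6), (15, 9, p, 40, 8, 23), (15, 9, p, 40, 8, 6), (38, 5, p, 10, 11, 20), (38, 5, p, 10, 14, 20), (38, 5, p, 10, 20, 20), (38, 5, p, 10, 32, 20), (6, 11, p, 3, 2, 33), (6, 11, p, 3, 2, 6), (6, 11, p, 3, 20, 33), (6, 11, p, 3, 20, 6), (6, 13, k, 29, 2, 33), (6, 13, k, 29, 2, 6), (6, 13, k, 29, 20, 33), (6, 13, k, 29, 20, 6), (6, 33, b, 40, 2, 33), (6, 33, b, 40, 2, 6), (6, 33, b, 40, 20, 33), (6, 33, b, 40, 20, 6), (6, 37, t, 16, 2, 33), (6, 37, t, 16, 2, 6), (6, 37, t, 16, 20, 33), (6, 37, t, 16, 20, 6)}.
Apply σ_{B != 38}; surviving tuples: {(15, 10, m, 34, 4, 23), (15, 10, m, 34, 4, 6), (15, 10, m, 34, 8, 23), (15, 10, m, 34, 8, 6), (15, 30, n, 11, 4, 23), (15, 30, n, 11, 4, 6), (15, 30, n, 11, 8, 23), (15, 30, n, 11, 8, 6), (15, 9, p, 40, 4, 23), (15, 9, p, 40, 4, 6), (15, 9, p, 40, 8, 23), (15, 9, p, 40, 8, 6), (6, 11, p, 3, 2, 33), (6, 11, p, 3, 2, 6), (6, 11, p, 3, 20, 33), (6, 11, p, 3, 20, 6), (6, 13, k, 29, 2, 33), (6, 13, k, 29, 2, 6), (6, 13, k, 29, 20, 33), (6, 13, k, 29, 20, 6), (6, 33, b, 40, 2, 33), (6, 33, b, 40, 2, 6), (6, 33, b, 40, 20, 33), (6, 33, b, 40, 20, 6), (6, 37, t, 16, 2, 33), (6, 37, t, 16, 2, 6), (6, 37, t, 16, 20, 33), (6, 37, t, 16, 20, 6)}
Apply σ_{D = p}; surviving tuples: {(15, 9, p, 40, 4, 23), (15, 9, p, 40, 4, 6), (15, 9, p, 40, 8, 23), (15, 9, p, 40, 8, 6), (6, 11, p, 3, 2, 33), (6, 11, p, 3, 2, 6), (6, 11, p, 3, 20, 33), (6, 11, p, 3, 20, 6)}
π[C, B, E]: project onto (C, B, E) (4 duplicate(s) eliminated) → {(11, 6, 2), (11, 6, 20), (9, 15, 4), (9, 15, 8)}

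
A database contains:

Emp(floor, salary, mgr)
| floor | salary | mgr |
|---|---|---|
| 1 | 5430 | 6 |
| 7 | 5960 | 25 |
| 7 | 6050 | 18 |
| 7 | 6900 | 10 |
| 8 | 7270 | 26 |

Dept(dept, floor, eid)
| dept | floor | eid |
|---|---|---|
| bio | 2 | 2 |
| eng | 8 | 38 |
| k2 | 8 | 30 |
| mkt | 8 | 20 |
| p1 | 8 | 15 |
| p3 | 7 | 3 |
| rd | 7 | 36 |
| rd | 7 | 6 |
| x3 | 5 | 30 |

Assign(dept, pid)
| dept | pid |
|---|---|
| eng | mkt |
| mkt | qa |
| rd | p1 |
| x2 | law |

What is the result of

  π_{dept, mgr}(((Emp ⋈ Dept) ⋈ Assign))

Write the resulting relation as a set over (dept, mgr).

{(eng, 26), (mkt, 26), (rd, 10), (rd, 18), (rd, 25)}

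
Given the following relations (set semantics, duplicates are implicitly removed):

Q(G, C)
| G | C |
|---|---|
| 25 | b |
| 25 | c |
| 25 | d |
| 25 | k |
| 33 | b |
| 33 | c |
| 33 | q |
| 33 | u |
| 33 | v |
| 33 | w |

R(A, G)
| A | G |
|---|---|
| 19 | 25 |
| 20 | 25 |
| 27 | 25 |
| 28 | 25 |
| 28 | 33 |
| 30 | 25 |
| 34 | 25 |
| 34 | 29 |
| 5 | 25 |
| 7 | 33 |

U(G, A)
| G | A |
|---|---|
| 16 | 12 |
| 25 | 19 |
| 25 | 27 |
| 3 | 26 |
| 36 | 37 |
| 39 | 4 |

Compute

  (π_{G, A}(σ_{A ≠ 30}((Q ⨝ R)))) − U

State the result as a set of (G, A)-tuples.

{(25, 20), (25, 28), (25, 34), (25, 5), (33, 28), (33, 7)}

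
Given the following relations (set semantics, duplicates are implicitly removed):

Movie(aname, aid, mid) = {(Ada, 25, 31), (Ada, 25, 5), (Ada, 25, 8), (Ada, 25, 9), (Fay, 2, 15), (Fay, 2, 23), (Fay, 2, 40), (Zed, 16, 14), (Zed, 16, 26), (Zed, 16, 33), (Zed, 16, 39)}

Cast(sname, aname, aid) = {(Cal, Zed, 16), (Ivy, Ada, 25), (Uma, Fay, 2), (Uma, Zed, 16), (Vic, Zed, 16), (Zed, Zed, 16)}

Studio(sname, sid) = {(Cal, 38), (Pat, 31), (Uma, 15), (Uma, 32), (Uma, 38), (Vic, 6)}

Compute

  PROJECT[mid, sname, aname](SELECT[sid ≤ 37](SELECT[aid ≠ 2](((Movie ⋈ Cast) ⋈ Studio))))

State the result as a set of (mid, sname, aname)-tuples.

{(14, Uma, Zed), (14, Vic, Zed), (26, Uma, Zed), (26, Vic, Zed), (33, Uma, Zed), (33, Vic, Zed), (39, Uma, Zed), (39, Vic, Zed)}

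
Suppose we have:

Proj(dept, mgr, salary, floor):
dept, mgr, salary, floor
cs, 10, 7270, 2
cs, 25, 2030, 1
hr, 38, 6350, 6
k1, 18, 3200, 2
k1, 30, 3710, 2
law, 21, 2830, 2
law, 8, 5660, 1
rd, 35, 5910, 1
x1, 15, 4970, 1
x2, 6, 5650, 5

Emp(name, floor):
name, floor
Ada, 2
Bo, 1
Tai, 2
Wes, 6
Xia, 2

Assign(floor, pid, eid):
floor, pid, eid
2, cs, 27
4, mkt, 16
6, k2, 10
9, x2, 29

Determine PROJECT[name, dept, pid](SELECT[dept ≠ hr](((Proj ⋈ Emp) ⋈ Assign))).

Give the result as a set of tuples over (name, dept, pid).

{(Ada, cs, cs), (Ada, k1, cs), (Ada, law, cs), (Tai, cs, cs), (Tai, k1, cs), (Tai, law, cs), (Xia, cs, cs), (Xia, k1, cs), (Xia, law, cs)}

Joining Proj and Emp on floor yields {(cs, 10, 7270, 2, Ada), (cs, 10, 7270, 2, Tai), (cs, 10, 7270, 2, Xia), (cs, 25, 2030, 1, Bo), (hr, 38, 6350, 6, Wes), (k1, 18, 3200, 2, Ada), (k1, 18, 3200, 2, Tai), (k1, 18, 3200, 2, Xia), (k1, 30, 3710, 2, Ada), (k1, 30, 3710, 2, Tai), (k1, 30, 3710, 2, Xia), (law, 21, 2830, 2, Ada), (law, 21, 2830, 2, Tai), (law, 21, 2830, 2, Xia), (law, 8, 5660, 1, Bo), (rd, 35, 5910, 1, Bo), (x1, 15, 4970, 1, Bo)}.
Joining (Proj ⋈ Emp) and Assign on floor yields {(cs, 10, 7270, 2, Ada, cs, 27), (cs, 10, 7270, 2, Tai, cs, 27), (cs, 10, 7270, 2, Xia, cs, 27), (hr, 38, 6350, 6, Wes, k2, 10), (k1, 18, 3200, 2, Ada, cs, 27), (k1, 18, 3200, 2, Tai, cs, 27), (k1, 18, 3200, 2, Xia, cs, 27), (k1, 30, 3710, 2, Ada, cs, 27), (k1, 30, 3710, 2, Tai, cs, 27), (k1, 30, 3710, 2, Xia, cs, 27), (law, 21, 2830, 2, Ada, cs, 27), (law, 21, 2830, 2, Tai, cs, 27), (law, 21, 2830, 2, Xia, cs, 27)}.
σ[dept ≠ hr]: keep tuples satisfying dept ≠ hr → {(cs, 10, 7270, 2, Ada, cs, 27), (cs, 10, 7270, 2, Tai, cs, 27), (cs, 10, 7270, 2, Xia, cs, 27), (k1, 18, 3200, 2, Ada, cs, 27), (k1, 18, 3200, 2, Tai, cs, 27), (k1, 18, 3200, 2, Xia, cs, 27), (k1, 30, 3710, 2, Ada, cs, 27), (k1, 30, 3710, 2, Tai, cs, 27), (k1, 30, 3710, 2, Xia, cs, 27), (law, 21, 2830, 2, Ada, cs, 27), (law, 21, 2830, 2, Tai, cs, 27), (law, 21, 2830, 2, Xia, cs, 27)}
Projecting to name, dept, pid (3 duplicate(s) eliminated): {(Ada, cs, cs), (Ada, k1, cs), (Ada, law, cs), (Tai, cs, cs), (Tai, k1, cs), (Tai, law, cs), (Xia, cs, cs), (Xia, k1, cs), (Xia, law, cs)}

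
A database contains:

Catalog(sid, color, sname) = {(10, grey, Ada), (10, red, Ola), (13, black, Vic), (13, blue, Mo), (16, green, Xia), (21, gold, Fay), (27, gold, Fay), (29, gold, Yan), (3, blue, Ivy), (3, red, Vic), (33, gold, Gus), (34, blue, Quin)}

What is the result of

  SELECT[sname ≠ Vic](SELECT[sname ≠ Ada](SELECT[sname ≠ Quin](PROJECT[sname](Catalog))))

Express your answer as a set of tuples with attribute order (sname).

Projecting to sname (2 duplicate(s) eliminated): {Ada, Fay, Gus, Ivy, Mo, Ola, Quin, Vic, Xia, Yan}
Filtering on sname ≠ Quin leaves {Ada, Fay, Gus, Ivy, Mo, Ola, Vic, Xia, Yan}.
Filtering on sname ≠ Ada leaves {Fay, Gus, Ivy, Mo, Ola, Vic, Xia, Yan}.
Filtering on sname ≠ Vic leaves {Fay, Gus, Ivy, Mo, Ola, Xia, Yan}.

{Fay, Gus, Ivy, Mo, Ola, Xia, Yan}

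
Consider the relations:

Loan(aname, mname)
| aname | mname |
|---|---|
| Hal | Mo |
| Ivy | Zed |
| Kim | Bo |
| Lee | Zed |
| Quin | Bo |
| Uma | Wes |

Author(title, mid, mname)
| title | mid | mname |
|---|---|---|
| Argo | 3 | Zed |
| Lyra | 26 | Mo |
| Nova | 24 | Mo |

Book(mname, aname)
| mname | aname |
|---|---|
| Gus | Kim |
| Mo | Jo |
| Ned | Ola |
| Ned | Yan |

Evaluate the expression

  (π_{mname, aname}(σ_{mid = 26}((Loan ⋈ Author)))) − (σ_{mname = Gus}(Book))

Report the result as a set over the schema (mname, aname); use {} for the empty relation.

{(Mo, Hal)}

Loan ⋈ Author (natural join on mname): {(Hal, Mo, Lyra, 26), (Hal, Mo, Nova, 24), (Ivy, Zed, Argo, 3), (Lee, Zed, Argo, 3)}
Selection mid = 26: {(Hal, Mo, Lyra, 26)}
π[mname, aname]: project onto (mname, aname) → {(Mo, Hal)}
Selection mname = Gus: {(Gus, Kim)}
Taking the difference: {(Mo, Hal)}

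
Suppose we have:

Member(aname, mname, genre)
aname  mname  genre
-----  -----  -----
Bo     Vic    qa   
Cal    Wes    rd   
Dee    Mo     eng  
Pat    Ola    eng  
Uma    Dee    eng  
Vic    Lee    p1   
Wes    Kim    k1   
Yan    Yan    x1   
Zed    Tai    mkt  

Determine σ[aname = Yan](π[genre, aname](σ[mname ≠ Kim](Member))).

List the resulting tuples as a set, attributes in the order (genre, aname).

{(x1, Yan)}

Filtering on mname ≠ Kim leaves {(Bo, Vic, qa), (Cal, Wes, rd), (Dee, Mo, eng), (Pat, Ola, eng), (Uma, Dee, eng), (Vic, Lee, p1), (Yan, Yan, x1), (Zed, Tai, mkt)}.
Keep only column(s) genre, aname: {(eng, Dee), (eng, Pat), (eng, Uma), (mkt, Zed), (p1, Vic), (qa, Bo), (rd, Cal), (x1, Yan)}
Filtering on aname = Yan leaves {(x1, Yan)}.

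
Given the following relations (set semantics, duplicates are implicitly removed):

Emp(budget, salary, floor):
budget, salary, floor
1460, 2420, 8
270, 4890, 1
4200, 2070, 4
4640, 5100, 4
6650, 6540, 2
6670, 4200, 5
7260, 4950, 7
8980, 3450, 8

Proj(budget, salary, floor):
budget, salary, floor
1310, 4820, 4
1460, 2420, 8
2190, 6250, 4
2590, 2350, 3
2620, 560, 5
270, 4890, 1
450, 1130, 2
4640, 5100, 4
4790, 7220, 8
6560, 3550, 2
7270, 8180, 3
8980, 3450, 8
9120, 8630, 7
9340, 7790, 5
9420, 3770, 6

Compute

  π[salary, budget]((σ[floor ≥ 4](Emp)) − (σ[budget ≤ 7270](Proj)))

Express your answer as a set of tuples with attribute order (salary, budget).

σ[floor ≥ 4]: keep tuples satisfying floor ≥ 4 → {(1460, 2420, 8), (4200, 2070, 4), (4640, 5100, 4), (6670, 4200, 5), (7260, 4950, 7), (8980, 3450, 8)}
σ[budget ≤ 7270]: keep tuples satisfying budget ≤ 7270 → {(1310, 4820, 4), (1460, 2420, 8), (2190, 6250, 4), (2590, 2350, 3), (2620, 560, 5), (270, 4890, 1), (450, 1130, 2), (4640, 5100, 4), (4790, 7220, 8), (6560, 3550, 2), (7270, 8180, 3)}
Taking the difference: {(4200, 2070, 4), (6670, 4200, 5), (7260, 4950, 7), (8980, 3450, 8)}
Keep only column(s) salary, budget: {(2070, 4200), (3450, 8980), (4200, 6670), (4950, 7260)}

{(2070, 4200), (3450, 8980), (4200, 6670), (4950, 7260)}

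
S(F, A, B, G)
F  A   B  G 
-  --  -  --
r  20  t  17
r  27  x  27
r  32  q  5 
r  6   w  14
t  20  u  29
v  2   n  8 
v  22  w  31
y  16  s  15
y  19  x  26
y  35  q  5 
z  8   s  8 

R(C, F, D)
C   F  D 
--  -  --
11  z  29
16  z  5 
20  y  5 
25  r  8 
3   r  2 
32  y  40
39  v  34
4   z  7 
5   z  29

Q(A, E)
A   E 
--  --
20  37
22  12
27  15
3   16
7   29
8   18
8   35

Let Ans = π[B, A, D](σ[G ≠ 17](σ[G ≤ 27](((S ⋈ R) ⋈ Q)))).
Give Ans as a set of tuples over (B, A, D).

{(s, 8, 29), (s, 8, 5), (s, 8, 7), (x, 27, 2), (x, 27, 8)}

Joining S and R on F yields {(r, 20, t, 17, 25, 8), (r, 20, t, 17, 3, 2), (r, 27, x, 27, 25, 8), (r, 27, x, 27, 3, 2), (r, 32, q, 5, 25, 8), (r, 32, q, 5, 3, 2), (r, 6, w, 14, 25, 8), (r, 6, w, 14, 3, 2), (v, 2, n, 8, 39, 34), (v, 22, w, 31, 39, 34), (y, 16, s, 15, 20, 5), (y, 16, s, 15, 32, 40), (y, 19, x, 26, 20, 5), (y, 19, x, 26, 32, 40), (y, 35, q, 5, 20, 5), (y, 35, q, 5, 32, 40), (z, 8, s, 8, 11, 29), (z, 8, s, 8, 16, 5), (z, 8, s, 8, 4, 7), (z, 8, s, 8, 5, 29)}.
Joining (S ⋈ R) and Q on A yields {(r, 20, t, 17, 25, 8, 37), (r, 20, t, 17, 3, 2, 37), (r, 27, x, 27, 25, 8, 15), (r, 27, x, 27, 3, 2, 15), (v, 22, w, 31, 39, 34, 12), (z, 8, s, 8, 11, 29, 18), (z, 8, s, 8, 11, 29, 35), (z, 8, s, 8, 16, 5, 18), (z, 8, s, 8, 16, 5, 35), (z, 8, s, 8, 4, 7, 18), (z, 8, s, 8, 4, 7, 35), (z, 8, s, 8, 5, 29, 18), (z, 8, s, 8, 5, 29, 35)}.
Filtering on G ≤ 27 leaves {(r, 20, t, 17, 25, 8, 37), (r, 20, t, 17, 3, 2, 37), (r, 27, x, 27, 25, 8, 15), (r, 27, x, 27, 3, 2, 15), (z, 8, s, 8, 11, 29, 18), (z, 8, s, 8, 11, 29, 35), (z, 8, s, 8, 16, 5, 18), (z, 8, s, 8, 16, 5, 35), (z, 8, s, 8, 4, 7, 18), (z, 8, s, 8, 4, 7, 35), (z, 8, s, 8, 5, 29, 18), (z, 8, s, 8, 5, 29, 35)}.
Filtering on G ≠ 17 leaves {(r, 27, x, 27, 25, 8, 15), (r, 27, x, 27, 3, 2, 15), (z, 8, s, 8, 11, 29, 18), (z, 8, s, 8, 11, 29, 35), (z, 8, s, 8, 16, 5, 18), (z, 8, s, 8, 16, 5, 35), (z, 8, s, 8, 4, 7, 18), (z, 8, s, 8, 4, 7, 35), (z, 8, s, 8, 5, 29, 18), (z, 8, s, 8, 5, 29, 35)}.
Projecting to B, A, D (5 duplicate(s) eliminated): {(s, 8, 29), (s, 8, 5), (s, 8, 7), (x, 27, 2), (x, 27, 8)}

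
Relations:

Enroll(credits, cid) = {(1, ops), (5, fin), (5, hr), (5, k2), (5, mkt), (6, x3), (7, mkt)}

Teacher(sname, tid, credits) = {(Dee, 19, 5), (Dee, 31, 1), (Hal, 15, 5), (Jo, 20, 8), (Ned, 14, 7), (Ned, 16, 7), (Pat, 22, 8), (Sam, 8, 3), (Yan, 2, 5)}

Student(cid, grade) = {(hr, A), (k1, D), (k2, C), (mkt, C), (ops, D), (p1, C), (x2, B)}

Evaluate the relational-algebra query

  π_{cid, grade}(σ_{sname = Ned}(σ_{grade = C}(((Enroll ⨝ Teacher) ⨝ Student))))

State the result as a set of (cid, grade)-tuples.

Joining Enroll and Teacher on credits yields {(1, ops, Dee, 31), (5, fin, Dee, 19), (5, fin, Hal, 15), (5, fin, Yan, 2), (5, hr, Dee, 19), (5, hr, Hal, 15), (5, hr, Yan, 2), (5, k2, Dee, 19), (5, k2, Hal, 15), (5, k2, Yan, 2), (5, mkt, Dee, 19), (5, mkt, Hal, 15), (5, mkt, Yan, 2), (7, mkt, Ned, 14), (7, mkt, Ned, 16)}.
Joining (Enroll ⨝ Teacher) and Student on cid yields {(1, ops, Dee, 31, D), (5, hr, Dee, 19, A), (5, hr, Hal, 15, A), (5, hr, Yan, 2, A), (5, k2, Dee, 19, C), (5, k2, Hal, 15, C), (5, k2, Yan, 2, C), (5, mkt, Dee, 19, C), (5, mkt, Hal, 15, C), (5, mkt, Yan, 2, C), (7, mkt, Ned, 14, C), (7, mkt, Ned, 16, C)}.
Apply σ_{grade = C}; surviving tuples: {(5, k2, Dee, 19, C), (5, k2, Hal, 15, C), (5, k2, Yan, 2, C), (5, mkt, Dee, 19, C), (5, mkt, Hal, 15, C), (5, mkt, Yan, 2, C), (7, mkt, Ned, 14, C), (7, mkt, Ned, 16, C)}
Apply σ_{sname = Ned}; surviving tuples: {(7, mkt, Ned, 14, C), (7, mkt, Ned, 16, C)}
π[cid, grade]: project onto (cid, grade) (1 duplicate(s) eliminated) → {(mkt, C)}

{(mkt, C)}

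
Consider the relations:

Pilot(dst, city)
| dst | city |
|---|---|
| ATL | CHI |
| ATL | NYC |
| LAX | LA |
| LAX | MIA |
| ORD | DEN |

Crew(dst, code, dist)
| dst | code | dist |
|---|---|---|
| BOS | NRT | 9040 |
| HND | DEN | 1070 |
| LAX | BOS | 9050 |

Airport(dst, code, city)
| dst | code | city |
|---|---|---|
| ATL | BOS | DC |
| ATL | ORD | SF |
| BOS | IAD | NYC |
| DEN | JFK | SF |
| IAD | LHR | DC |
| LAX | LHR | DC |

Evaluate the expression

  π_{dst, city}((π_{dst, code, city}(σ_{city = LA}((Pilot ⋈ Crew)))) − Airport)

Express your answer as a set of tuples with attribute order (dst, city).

{(LAX, LA)}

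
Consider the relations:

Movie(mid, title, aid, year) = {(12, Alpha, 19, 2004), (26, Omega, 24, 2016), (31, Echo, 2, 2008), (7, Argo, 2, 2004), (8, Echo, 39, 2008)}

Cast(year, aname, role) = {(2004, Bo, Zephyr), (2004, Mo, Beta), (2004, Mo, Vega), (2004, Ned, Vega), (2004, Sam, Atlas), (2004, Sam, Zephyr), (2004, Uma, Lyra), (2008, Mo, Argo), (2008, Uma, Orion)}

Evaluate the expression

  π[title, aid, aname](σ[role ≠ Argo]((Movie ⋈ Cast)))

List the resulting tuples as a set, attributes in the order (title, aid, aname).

Movie ⋈ Cast (natural join on year): {(12, Alpha, 19, 2004, Bo, Zephyr), (12, Alpha, 19, 2004, Mo, Beta), (12, Alpha, 19, 2004, Mo, Vega), (12, Alpha, 19, 2004, Ned, Vega), (12, Alpha, 19, 2004, Sam, Atlas), (12, Alpha, 19, 2004, Sam, Zephyr), (12, Alpha, 19, 2004, Uma, Lyra), (31, Echo, 2, 2008, Mo, Argo), (31, Echo, 2, 2008, Uma, Orion), (7, Argo, 2, 2004, Bo, Zephyr), (7, Argo, 2, 2004, Mo, Beta), (7, Argo, 2, 2004, Mo, Vega), (7, Argo, 2, 2004, Ned, Vega), (7, Argo, 2, 2004, Sam, Atlas), (7, Argo, 2, 2004, Sam, Zephyr), (7, Argo, 2, 2004, Uma, Lyra), (8, Echo, 39, 2008, Mo, Argo), (8, Echo, 39, 2008, Uma, Orion)}
σ[role ≠ Argo]: keep tuples satisfying role ≠ Argo → {(12, Alpha, 19, 2004, Bo, Zephyr), (12, Alpha, 19, 2004, Mo, Beta), (12, Alpha, 19, 2004, Mo, Vega), (12, Alpha, 19, 2004, Ned, Vega), (12, Alpha, 19, 2004, Sam, Atlas), (12, Alpha, 19, 2004, Sam, Zephyr), (12, Alpha, 19, 2004, Uma, Lyra), (31, Echo, 2, 2008, Uma, Orion), (7, Argo, 2, 2004, Bo, Zephyr), (7, Argo, 2, 2004, Mo, Beta), (7, Argo, 2, 2004, Mo, Vega), (7, Argo, 2, 2004, Ned, Vega), (7, Argo, 2, 2004, Sam, Atlas), (7, Argo, 2, 2004, Sam, Zephyr), (7, Argo, 2, 2004, Uma, Lyra), (8, Echo, 39, 2008, Uma, Orion)}
π_{title, aid, aname} gives {(Alpha, 19, Bo), (Alpha, 19, Mo), (Alpha, 19, Ned), (Alpha, 19, Sam), (Alpha, 19, Uma), (Argo, 2, Bo), (Argo, 2, Mo), (Argo, 2, Ned), (Argo, 2, Sam), (Argo, 2, Uma), (Echo, 2, Uma), (Echo, 39, Uma)} (4 duplicate(s) eliminated).

{(Alpha, 19, Bo), (Alpha, 19, Mo), (Alpha, 19, Ned), (Alpha, 19, Sam), (Alpha, 19, Uma), (Argo, 2, Bo), (Argo, 2, Mo), (Argo, 2, Ned), (Argo, 2, Sam), (Argo, 2, Uma), (Echo, 2, Uma), (Echo, 39, Uma)}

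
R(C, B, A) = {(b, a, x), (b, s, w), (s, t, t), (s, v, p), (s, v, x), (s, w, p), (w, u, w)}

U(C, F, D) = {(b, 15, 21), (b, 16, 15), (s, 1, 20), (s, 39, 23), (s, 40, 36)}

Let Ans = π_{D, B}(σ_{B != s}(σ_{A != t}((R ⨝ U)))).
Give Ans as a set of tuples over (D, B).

Natural join on C: {(b, a, x, 15, 21), (b, a, x, 16, 15), (b, s, w, 15, 21), (b, s, w, 16, 15), (s, t, t, 1, 20), (s, t, t, 39, 23), (s, t, t, 40, 36), (s, v, p, 1, 20), (s, v, p, 39, 23), (s, v, p, 40, 36), (s, v, x, 1, 20), (s, v, x, 39, 23), (s, v, x, 40, 36), (s, w, p, 1, 20), (s, w, p, 39, 23), (s, w, p, 40, 36)}
σ[A != t]: keep tuples satisfying A != t → {(b, a, x, 15, 21), (b, a, x, 16, 15), (b, s, w, 15, 21), (b, s, w, 16, 15), (s, v, p, 1, 20), (s, v, p, 39, 23), (s, v, p, 40, 36), (s, v, x, 1, 20), (s, v, x, 39, 23), (s, v, x, 40, 36), (s, w, p, 1, 20), (s, w, p, 39, 23), (s, w, p, 40, 36)}
σ[B != s]: keep tuples satisfying B != s → {(b, a, x, 15, 21), (b, a, x, 16, 15), (s, v, p, 1, 20), (s, v, p, 39, 23), (s, v, p, 40, 36), (s, v, x, 1, 20), (s, v, x, 39, 23), (s, v, x, 40, 36), (s, w, p, 1, 20), (s, w, p, 39, 23), (s, w, p, 40, 36)}
Keep only column(s) D, B (3 duplicate(s) eliminated): {(15, a), (20, v), (20, w), (21, a), (23, v), (23, w), (36, v), (36, w)}

{(15, a), (20, v), (20, w), (21, a), (23, v), (23, w), (36, v), (36, w)}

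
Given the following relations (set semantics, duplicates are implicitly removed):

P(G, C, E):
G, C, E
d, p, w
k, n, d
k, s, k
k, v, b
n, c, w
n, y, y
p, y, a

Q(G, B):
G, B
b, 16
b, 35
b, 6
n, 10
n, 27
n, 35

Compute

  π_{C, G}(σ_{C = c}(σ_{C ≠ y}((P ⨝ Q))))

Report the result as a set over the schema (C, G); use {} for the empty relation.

P ⋈ Q (natural join on G): {(n, c, w, 10), (n, c, w, 27), (n, c, w, 35), (n, y, y, 10), (n, y, y, 27), (n, y, y, 35)}
Selection C ≠ y: {(n, c, w, 10), (n, c, w, 27), (n, c, w, 35)}
Selection C = c: {(n, c, w, 10), (n, c, w, 27), (n, c, w, 35)}
π_{C, G} gives {(c, n)} (2 duplicate(s) eliminated).

{(c, n)}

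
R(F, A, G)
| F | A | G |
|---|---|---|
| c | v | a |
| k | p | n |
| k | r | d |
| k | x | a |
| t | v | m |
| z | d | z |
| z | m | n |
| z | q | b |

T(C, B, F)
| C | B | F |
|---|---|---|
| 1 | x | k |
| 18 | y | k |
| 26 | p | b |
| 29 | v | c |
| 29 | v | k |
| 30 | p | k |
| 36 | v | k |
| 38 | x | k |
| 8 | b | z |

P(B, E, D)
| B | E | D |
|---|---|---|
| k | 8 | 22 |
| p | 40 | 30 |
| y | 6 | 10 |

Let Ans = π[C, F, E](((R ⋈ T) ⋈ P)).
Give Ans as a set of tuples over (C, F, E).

Joining R and T on F yields {(c, v, a, 29, v), (k, p, n, 1, x), (k, p, n, 18, y), (k, p, n, 29, v), (k, p, n, 30, p), (k, p, n, 36, v), (k, p, n, 38, x), (k, r, d, 1, x), (k, r, d, 18, y), (k, r, d, 29, v), (k, r, d, 30, p), (k, r, d, 36, v), (k, r, d, 38, x), (k, x, a, 1, x), (k, x, a, 18, y), (k, x, a, 29, v), (k, x, a, 30, p), (k, x, a, 36, v), (k, x, a, 38, x), (z, d, z, 8, b), (z, m, n, 8, b), (z, q, b, 8, b)}.
Joining (R ⋈ T) and P on B yields {(k, p, n, 18, y, 6, 10), (k, p, n, 30, p, 40, 30), (k, r, d, 18, y, 6, 10), (k, r, d, 30, p, 40, 30), (k, x, a, 18, y, 6, 10), (k, x, a, 30, p, 40, 30)}.
π[C, F, E]: project onto (C, F, E) (4 duplicate(s) eliminated) → {(18, k, 6), (30, k, 40)}

{(18, k, 6), (30, k, 40)}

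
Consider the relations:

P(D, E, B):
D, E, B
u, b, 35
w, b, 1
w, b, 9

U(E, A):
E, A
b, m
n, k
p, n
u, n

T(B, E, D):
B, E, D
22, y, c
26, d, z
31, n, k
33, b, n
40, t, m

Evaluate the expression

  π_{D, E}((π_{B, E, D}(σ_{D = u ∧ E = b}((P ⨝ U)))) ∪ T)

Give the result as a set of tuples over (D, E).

Joining P and U on E yields {(u, b, 35, m), (w, b, 1, m), (w, b, 9, m)}.
Apply σ_{D = u ∧ E = b}; surviving tuples: {(u, b, 35, m)}
Projecting to B, E, D: {(35, b, u)}
Set union of the two operands is {(22, y, c), (26, d, z), (31, n, k), (33, b, n), (35, b, u), (40, t, m)}.
Projecting to D, E: {(c, y), (k, n), (m, t), (n, b), (u, b), (z, d)}

{(c, y), (k, n), (m, t), (n, b), (u, b), (z, d)}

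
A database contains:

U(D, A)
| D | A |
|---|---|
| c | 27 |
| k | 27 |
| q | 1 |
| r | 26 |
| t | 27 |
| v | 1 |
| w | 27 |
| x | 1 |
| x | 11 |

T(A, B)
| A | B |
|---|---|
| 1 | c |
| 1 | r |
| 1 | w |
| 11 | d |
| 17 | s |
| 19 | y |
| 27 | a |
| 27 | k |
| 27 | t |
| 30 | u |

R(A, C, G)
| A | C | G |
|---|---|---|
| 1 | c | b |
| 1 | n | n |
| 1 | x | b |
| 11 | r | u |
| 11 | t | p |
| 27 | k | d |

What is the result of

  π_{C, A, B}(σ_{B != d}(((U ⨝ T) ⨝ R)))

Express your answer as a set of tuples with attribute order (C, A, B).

{(c, 1, c), (c, 1, r), (c, 1, w), (k, 27, a), (k, 27, k), (k, 27, t), (n, 1, c), (n, 1, r), (n, 1, w), (x, 1, c), (x, 1, r), (x, 1, w)}

Joining U and T on A yields {(c, 27, a), (c, 27, k), (c, 27, t), (k, 27, a), (k, 27, k), (k, 27, t), (q, 1, c), (q, 1, r), (q, 1, w), (t, 27, a), (t, 27, k), (t, 27, t), (v, 1, c), (v, 1, r), (v, 1, w), (w, 27, a), (w, 27, k), (w, 27, t), (x, 1, c), (x, 1, r), (x, 1, w), (x, 11, d)}.
Joining (U ⨝ T) and R on A yields {(c, 27, a, k, d), (c, 27, k, k, d), (c, 27, t, k, d), (k, 27, a, k, d), (k, 27, k, k, d), (k, 27, t, k, d), (q, 1, c, c, b), (q, 1, c, n, n), (q, 1, c, x, b), (q, 1, r, c, b), (q, 1, r, n, n), (q, 1, r, x, b), (q, 1, w, c, b), (q, 1, w, n, n), (q, 1, w, x, b), (t, 27, a, k, d), (t, 27, k, k, d), (t, 27, t, k, d), (v, 1, c, c, b), (v, 1, c, n, n), (v, 1, c, x, b), (v, 1, r, c, b), (v, 1, r, n, n), (v, 1, r, x, b), (v, 1, w, c, b), (v, 1, w, n, n), (v, 1, w, x, b), (w, 27, a, k, d), (w, 27, k, k, d), (w, 27, t, k, d), (x, 1, c, c, b), (x, 1, c, n, n), (x, 1, c, x, b), (x, 1, r, c, b), (x, 1, r, n, n), (x, 1, r, x, b), (x, 1, w, c, b), (x, 1, w, n, n), (x, 1, w, x, b), (x, 11, d, r, u), (x, 11, d, t, p)}.
σ[B != d]: keep tuples satisfying B != d → {(c, 27, a, k, d), (c, 27, k, k, d), (c, 27, t, k, d), (k, 27, a, k, d), (k, 27, k, k, d), (k, 27, t, k, d), (q, 1, c, c, b), (q, 1, c, n, n), (q, 1, c, x, b), (q, 1, r, c, b), (q, 1, r, n, n), (q, 1, r, x, b), (q, 1, w, c, b), (q, 1, w, n, n), (q, 1, w, x, b), (t, 27, a, k, d), (t, 27, k, k, d), (t, 27, t, k, d), (v, 1, c, c, b), (v, 1, c, n, n), (v, 1, c, x, b), (v, 1, r, c, b), (v, 1, r, n, n), (v, 1, r, x, b), (v, 1, w, c, b), (v, 1, w, n, n), (v, 1, w, x, b), (w, 27, a, k, d), (w, 27, k, k, d), (w, 27, t, k, d), (x, 1, c, c, b), (x, 1, c, n, n), (x, 1, c, x, b), (x, 1, r, c, b), (x, 1, r, n, n), (x, 1, r, x, b), (x, 1, w, c, b), (x, 1, w, n, n), (x, 1, w, x, b)}
π_{C, A, B} gives {(c, 1, c), (c, 1, r), (c, 1, w), (k, 27, a), (k, 27, k), (k, 27, t), (n, 1, c), (n, 1, r), (n, 1, w), (x, 1, c), (x, 1, r), (x, 1, w)} (27 duplicate(s) eliminated).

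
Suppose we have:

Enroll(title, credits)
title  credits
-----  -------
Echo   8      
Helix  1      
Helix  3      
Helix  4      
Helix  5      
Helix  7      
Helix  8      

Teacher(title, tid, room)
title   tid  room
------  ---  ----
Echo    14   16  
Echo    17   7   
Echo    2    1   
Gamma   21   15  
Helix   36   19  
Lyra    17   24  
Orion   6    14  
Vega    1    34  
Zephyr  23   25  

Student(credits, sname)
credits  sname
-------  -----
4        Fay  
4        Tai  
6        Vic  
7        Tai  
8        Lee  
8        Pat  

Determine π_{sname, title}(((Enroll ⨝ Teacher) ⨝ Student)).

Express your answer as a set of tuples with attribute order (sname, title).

{(Fay, Helix), (Lee, Echo), (Lee, Helix), (Pat, Echo), (Pat, Helix), (Tai, Helix)}

Enroll ⋈ Teacher (natural join on title): {(Echo, 8, 14, 16), (Echo, 8, 17, 7), (Echo, 8, 2, 1), (Helix, 1, 36, 19), (Helix, 3, 36, 19), (Helix, 4, 36, 19), (Helix, 5, 36, 19), (Helix, 7, 36, 19), (Helix, 8, 36, 19)}
(Enroll ⨝ Teacher) ⋈ Student (natural join on credits): {(Echo, 8, 14, 16, Lee), (Echo, 8, 14, 16, Pat), (Echo, 8, 17, 7, Lee), (Echo, 8, 17, 7, Pat), (Echo, 8, 2, 1, Lee), (Echo, 8, 2, 1, Pat), (Helix, 4, 36, 19, Fay), (Helix, 4, 36, 19, Tai), (Helix, 7, 36, 19, Tai), (Helix, 8, 36, 19, Lee), (Helix, 8, 36, 19, Pat)}
π_{sname, title} gives {(Fay, Helix), (Lee, Echo), (Lee, Helix), (Pat, Echo), (Pat, Helix), (Tai, Helix)} (5 duplicate(s) eliminated).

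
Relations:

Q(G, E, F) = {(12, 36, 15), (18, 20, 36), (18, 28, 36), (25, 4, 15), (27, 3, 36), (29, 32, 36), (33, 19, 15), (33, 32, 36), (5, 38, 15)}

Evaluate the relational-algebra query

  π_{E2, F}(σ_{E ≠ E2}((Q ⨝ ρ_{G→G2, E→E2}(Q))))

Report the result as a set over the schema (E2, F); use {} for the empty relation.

{(19, 15), (20, 36), (28, 36), (3, 36), (32, 36), (36, 15), (38, 15), (4, 15)}

ρ[G→G2, E→E2]: schema becomes (G2, E2, F); tuples unchanged.
Joining Q and ρ_{G→G2, E→E2}(Q) on F yields {(12, 36, 15, 12, 36), (12, 36, 15, 25, 4), (12, 36, 15, 33, 19), (12, 36, 15, 5, 38), (18, 20, 36, 18, 20), (18, 20, 36, 18, 28), (18, 20, 36, 27, 3), (18, 20, 36, 29, 32), (18, 20, 36, 33, 32), (18, 28, 36, 18, 20), (18, 28, 36, 18, 28), (18, 28, 36, 27, 3), (18, 28, 36, 29, 32), (18, 28, 36, 33, 32), (25, 4, 15, 12, 36), (25, 4, 15, 25, 4), (25, 4, 15, 33, 19), (25, 4, 15, 5, 38), (27, 3, 36, 18, 20), (27, 3, 36, 18, 28), (27, 3, 36, 27, 3), (27, 3, 36, 29, 32), (27, 3, 36, 33, 32), (29, 32, 36, 18, 20), (29, 32, 36, 18, 28), (29, 32, 36, 27, 3), (29, 32, 36, 29, 32), (29, 32, 36, 33, 32), (33, 19, 15, 12, 36), (33, 19, 15, 25, 4), (33, 19, 15, 33, 19), (33, 19, 15, 5, 38), (33, 32, 36, 18, 20), (33, 32, 36, 18, 28), (33, 32, 36, 27, 3), (33, 32, 36, 29, 32), (33, 32, 36, 33, 32), (5, 38, 15, 12, 36), (5, 38, 15, 25, 4), (5, 38, 15, 33, 19), (5, 38, 15, 5, 38)}.
Filtering on E ≠ E2 leaves {(12, 36, 15, 25, 4), (12, 36, 15, 33, 19), (12, 36, 15, 5, 38), (18, 20, 36, 18, 28), (18, 20, 36, 27, 3), (18, 20, 36, 29, 32), (18, 20, 36, 33, 32), (18, 28, 36, 18, 20), (18, 28, 36, 27, 3), (18, 28, 36, 29, 32), (18, 28, 36, 33, 32), (25, 4, 15, 12, 36), (25, 4, 15, 33, 19), (25, 4, 15, 5, 38), (27, 3, 36, 18, 20), (27, 3, 36, 18, 28), (27, 3, 36, 29, 32), (27, 3, 36, 33, 32), (29, 32, 36, 18, 20), (29, 32, 36, 18, 28), (29, 32, 36, 27, 3), (33, 19, 15, 12, 36), (33, 19, 15, 25, 4), (33, 19, 15, 5, 38), (33, 32, 36, 18, 20), (33, 32, 36, 18, 28), (33, 32, 36, 27, 3), (5, 38, 15, 12, 36), (5, 38, 15, 25, 4), (5, 38, 15, 33, 19)}.
π_{E2, F} gives {(19, 15), (20, 36), (28, 36), (3, 36), (32, 36), (36, 15), (38, 15), (4, 15)} (22 duplicate(s) eliminated).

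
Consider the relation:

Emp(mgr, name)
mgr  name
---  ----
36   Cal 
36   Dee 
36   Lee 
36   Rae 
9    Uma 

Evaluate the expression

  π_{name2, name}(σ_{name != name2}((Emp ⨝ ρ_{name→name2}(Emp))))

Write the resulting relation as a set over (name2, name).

{(Cal, Dee), (Cal, Lee), (Cal, Rae), (Dee, Cal), (Dee, Lee), (Dee, Rae), (Lee, Cal), (Lee, Dee), (Lee, Rae), (Rae, Cal), (Rae, Dee), (Rae, Lee)}

ρ[name→name2]: schema becomes (mgr, name2); tuples unchanged.
Joining Emp and ρ_{name→name2}(Emp) on mgr yields {(36, Cal, Cal), (36, Cal, Dee), (36, Cal, Lee), (36, Cal, Rae), (36, Dee, Cal), (36, Dee, Dee), (36, Dee, Lee), (36, Dee, Rae), (36, Lee, Cal), (36, Lee, Dee), (36, Lee, Lee), (36, Lee, Rae), (36, Rae, Cal), (36, Rae, Dee), (36, Rae, Lee), (36, Rae, Rae), (9, Uma, Uma)}.
Filtering on name != name2 leaves {(36, Cal, Dee), (36, Cal, Lee), (36, Cal, Rae), (36, Dee, Cal), (36, Dee, Lee), (36, Dee, Rae), (36, Lee, Cal), (36, Lee, Dee), (36, Lee, Rae), (36, Rae, Cal), (36, Rae, Dee), (36, Rae, Lee)}.
Projecting to name2, name: {(Cal, Dee), (Cal, Lee), (Cal, Rae), (Dee, Cal), (Dee, Lee), (Dee, Rae), (Lee, Cal), (Lee, Dee), (Lee, Rae), (Rae, Cal), (Rae, Dee), (Rae, Lee)}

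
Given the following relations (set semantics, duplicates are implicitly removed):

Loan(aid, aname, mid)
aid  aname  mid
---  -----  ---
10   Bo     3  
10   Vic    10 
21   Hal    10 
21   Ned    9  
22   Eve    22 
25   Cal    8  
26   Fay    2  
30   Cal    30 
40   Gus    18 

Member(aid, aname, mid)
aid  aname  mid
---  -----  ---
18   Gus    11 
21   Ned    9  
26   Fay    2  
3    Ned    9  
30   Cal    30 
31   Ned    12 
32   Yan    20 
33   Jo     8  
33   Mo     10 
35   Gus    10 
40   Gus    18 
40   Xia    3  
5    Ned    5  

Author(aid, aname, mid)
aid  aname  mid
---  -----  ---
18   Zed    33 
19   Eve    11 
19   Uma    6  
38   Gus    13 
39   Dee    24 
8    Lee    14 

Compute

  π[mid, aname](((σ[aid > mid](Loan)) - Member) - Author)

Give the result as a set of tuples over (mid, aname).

{(10, Hal), (3, Bo), (8, Cal)}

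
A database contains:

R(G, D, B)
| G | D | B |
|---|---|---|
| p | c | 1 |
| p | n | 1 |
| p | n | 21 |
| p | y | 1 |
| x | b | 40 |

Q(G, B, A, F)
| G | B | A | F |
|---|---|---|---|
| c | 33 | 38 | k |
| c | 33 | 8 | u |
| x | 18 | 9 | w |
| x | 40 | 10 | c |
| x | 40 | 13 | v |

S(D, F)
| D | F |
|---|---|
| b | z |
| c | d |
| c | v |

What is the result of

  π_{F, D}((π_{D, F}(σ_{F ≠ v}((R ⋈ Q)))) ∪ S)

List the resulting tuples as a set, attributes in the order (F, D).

Natural join on G, B: {(x, b, 40, 10, c), (x, b, 40, 13, v)}
Selection F ≠ v: {(x, b, 40, 10, c)}
π_{D, F} gives {(b, c)}.
Union: {(b, c)} with {(b, z), (c, d), (c, v)} → {(b, c), (b, z), (c, d), (c, v)}
π_{F, D} gives {(c, b), (d, c), (v, c), (z, b)}.

{(c, b), (d, c), (v, c), (z, b)}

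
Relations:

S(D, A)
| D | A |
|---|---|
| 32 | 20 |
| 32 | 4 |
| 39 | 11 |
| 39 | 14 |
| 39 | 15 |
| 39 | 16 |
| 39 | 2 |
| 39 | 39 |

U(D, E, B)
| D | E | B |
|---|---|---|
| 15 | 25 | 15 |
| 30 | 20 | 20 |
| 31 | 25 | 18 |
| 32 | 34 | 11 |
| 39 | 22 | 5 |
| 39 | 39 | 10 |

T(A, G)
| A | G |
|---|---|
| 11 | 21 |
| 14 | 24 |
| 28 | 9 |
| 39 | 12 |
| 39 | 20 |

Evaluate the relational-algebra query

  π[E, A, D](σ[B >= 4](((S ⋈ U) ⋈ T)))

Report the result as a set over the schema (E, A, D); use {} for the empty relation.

{(22, 11, 39), (22, 14, 39), (22, 39, 39), (39, 11, 39), (39, 14, 39), (39, 39, 39)}

S ⋈ U (natural join on D): {(32, 20, 34, 11), (32, 4, 34, 11), (39, 11, 22, 5), (39, 11, 39, 10), (39, 14, 22, 5), (39, 14, 39, 10), (39, 15, 22, 5), (39, 15, 39, 10), (39, 16, 22, 5), (39, 16, 39, 10), (39, 2, 22, 5), (39, 2, 39, 10), (39, 39, 22, 5), (39, 39, 39, 10)}
(S ⋈ U) ⋈ T (natural join on A): {(39, 11, 22, 5, 21), (39, 11, 39, 10, 21), (39, 14, 22, 5, 24), (39, 14, 39, 10, 24), (39, 39, 22, 5, 12), (39, 39, 22, 5, 20), (39, 39, 39, 10, 12), (39, 39, 39, 10, 20)}
Apply σ_{B >= 4}; surviving tuples: {(39, 11, 22, 5, 21), (39, 11, 39, 10, 21), (39, 14, 22, 5, 24), (39, 14, 39, 10, 24), (39, 39, 22, 5, 12), (39, 39, 22, 5, 20), (39, 39, 39, 10, 12), (39, 39, 39, 10, 20)}
π[E, A, D]: project onto (E, A, D) (2 duplicate(s) eliminated) → {(22, 11, 39), (22, 14, 39), (22, 39, 39), (39, 11, 39), (39, 14, 39), (39, 39, 39)}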